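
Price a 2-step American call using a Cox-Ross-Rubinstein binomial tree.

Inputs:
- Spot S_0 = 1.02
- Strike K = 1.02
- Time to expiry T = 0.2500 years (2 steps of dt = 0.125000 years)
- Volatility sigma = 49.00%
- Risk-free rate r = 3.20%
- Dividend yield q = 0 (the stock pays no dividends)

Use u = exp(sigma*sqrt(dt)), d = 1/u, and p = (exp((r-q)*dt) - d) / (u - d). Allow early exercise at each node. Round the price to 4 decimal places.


dt = T/N = 0.125000
u = exp(sigma*sqrt(dt)) = 1.189153; d = 1/u = 0.840935
p = (exp((r-q)*dt) - d) / (u - d) = 0.468308
Discount per step: exp(-r*dt) = 0.996008
Stock lattice S(k, i) with i counting down-moves:
  k=0: S(0,0) = 1.0200
  k=1: S(1,0) = 1.2129; S(1,1) = 0.8578
  k=2: S(2,0) = 1.4424; S(2,1) = 1.0200; S(2,2) = 0.7213
Terminal payoffs V(N, i) = max(S_T - K, 0):
  V(2,0) = 0.422366; V(2,1) = 0.000000; V(2,2) = 0.000000
Backward induction: V(k, i) = exp(-r*dt) * [p * V(k+1, i) + (1-p) * V(k+1, i+1)]; then take max(V_cont, immediate exercise) for American.
  V(1,0) = exp(-r*dt) * [p*0.422366 + (1-p)*0.000000] = 0.197008; exercise = 0.192936; V(1,0) = max -> 0.197008
  V(1,1) = exp(-r*dt) * [p*0.000000 + (1-p)*0.000000] = 0.000000; exercise = 0.000000; V(1,1) = max -> 0.000000
  V(0,0) = exp(-r*dt) * [p*0.197008 + (1-p)*0.000000] = 0.091892; exercise = 0.000000; V(0,0) = max -> 0.091892

Answer: Price = V(0,0) = 0.0919


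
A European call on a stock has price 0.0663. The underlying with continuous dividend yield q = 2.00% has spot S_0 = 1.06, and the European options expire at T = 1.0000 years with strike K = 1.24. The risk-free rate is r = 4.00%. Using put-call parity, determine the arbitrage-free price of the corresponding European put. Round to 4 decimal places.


Put-call parity: C - P = S_0 * exp(-qT) - K * exp(-rT).
S_0 * exp(-qT) = 1.0600 * 0.98019867 = 1.03901059
K * exp(-rT) = 1.2400 * 0.96078944 = 1.19137890
P = C - S*exp(-qT) + K*exp(-rT)
P = 0.0663 - 1.03901059 + 1.19137890 = 0.2187

Answer: Put price = 0.2187


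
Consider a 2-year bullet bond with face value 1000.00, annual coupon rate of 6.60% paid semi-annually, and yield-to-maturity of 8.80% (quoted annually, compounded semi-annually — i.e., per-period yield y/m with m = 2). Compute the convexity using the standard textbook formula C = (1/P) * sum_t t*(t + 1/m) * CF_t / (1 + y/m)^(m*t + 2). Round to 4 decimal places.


Answer: Convexity = 4.2949

Derivation:
Coupon per period c = face * coupon_rate / m = 33.000000
Periods per year m = 2; per-period yield y/m = 0.044000
Number of cashflows N = 4
Cashflows (t years, CF_t, discount factor 1/(1+y/m)^(m*t), PV):
  t = 0.5000: CF_t = 33.000000, DF = 0.957854, PV = 31.609195
  t = 1.0000: CF_t = 33.000000, DF = 0.917485, PV = 30.277007
  t = 1.5000: CF_t = 33.000000, DF = 0.878817, PV = 29.000965
  t = 2.0000: CF_t = 1033.000000, DF = 0.841779, PV = 869.557543
Price P = sum_t PV_t = 960.444710
Convexity numerator sum_t t*(t + 1/m) * CF_t / (1+y/m)^(m*t + 2):
  t = 0.5000: term = 14.500482
  t = 1.0000: term = 41.668053
  t = 1.5000: term = 79.823856
  t = 2.0000: term = 3989.030288
Convexity = (1/P) * sum = 4125.022679 / 960.444710 = 4.294909


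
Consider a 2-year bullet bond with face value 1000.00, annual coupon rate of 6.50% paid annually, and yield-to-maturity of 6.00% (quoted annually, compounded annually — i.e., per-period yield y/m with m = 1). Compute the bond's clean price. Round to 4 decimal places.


Answer: Price = 1009.1670

Derivation:
Coupon per period c = face * coupon_rate / m = 65.000000
Periods per year m = 1; per-period yield y/m = 0.060000
Number of cashflows N = 2
Cashflows (t years, CF_t, discount factor 1/(1+y/m)^(m*t), PV):
  t = 1.0000: CF_t = 65.000000, DF = 0.943396, PV = 61.320755
  t = 2.0000: CF_t = 1065.000000, DF = 0.889996, PV = 947.846209
Price P = sum_t PV_t = 1009.166963


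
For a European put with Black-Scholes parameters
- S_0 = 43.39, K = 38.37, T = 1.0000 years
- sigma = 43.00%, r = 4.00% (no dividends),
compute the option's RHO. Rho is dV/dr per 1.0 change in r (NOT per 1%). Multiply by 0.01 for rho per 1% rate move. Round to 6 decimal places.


Answer: Rho = -16.032103

Derivation:
d1 = 0.5939606873; d2 = 0.1639606873
phi(d1) = 0.3344281629; exp(-qT) = 1.0000000000; exp(-rT) = 0.9607894392
N(-d2) = 0.4348810459
Rho = -K*T*exp(-rT)*N(-d2) = -38.3700 * 1.0000 * 0.9607894392 * 0.4348810459 = -16.032103


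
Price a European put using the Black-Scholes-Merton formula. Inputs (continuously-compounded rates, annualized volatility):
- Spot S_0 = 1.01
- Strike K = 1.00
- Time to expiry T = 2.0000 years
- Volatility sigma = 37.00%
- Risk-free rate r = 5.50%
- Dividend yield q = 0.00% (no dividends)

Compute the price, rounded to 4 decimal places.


d1 = (ln(S/K) + (r - q + 0.5*sigma^2) * T) / (sigma * sqrt(T)) = 0.49086652
d2 = d1 - sigma * sqrt(T) = -0.03239250
exp(-rT) = 0.89583414; exp(-qT) = 1.00000000
P = K * exp(-rT) * N(-d2) - S_0 * exp(-qT) * N(-d1)
N(-d1) = 0.31176043; N(-d2) = 0.51292048
P = 1.0000 * 0.89583414 * 0.51292048 - 1.0100 * 1.00000000 * 0.31176043 = 0.1446

Answer: Price = 0.1446


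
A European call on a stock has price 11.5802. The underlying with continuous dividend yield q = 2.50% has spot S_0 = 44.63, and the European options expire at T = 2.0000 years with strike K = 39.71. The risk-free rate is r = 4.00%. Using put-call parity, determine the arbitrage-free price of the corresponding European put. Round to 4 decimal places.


Answer: Put price = 5.7838

Derivation:
Put-call parity: C - P = S_0 * exp(-qT) - K * exp(-rT).
S_0 * exp(-qT) = 44.6300 * 0.95122942 = 42.45336922
K * exp(-rT) = 39.7100 * 0.92311635 = 36.65695012
P = C - S*exp(-qT) + K*exp(-rT)
P = 11.5802 - 42.45336922 + 36.65695012 = 5.7838


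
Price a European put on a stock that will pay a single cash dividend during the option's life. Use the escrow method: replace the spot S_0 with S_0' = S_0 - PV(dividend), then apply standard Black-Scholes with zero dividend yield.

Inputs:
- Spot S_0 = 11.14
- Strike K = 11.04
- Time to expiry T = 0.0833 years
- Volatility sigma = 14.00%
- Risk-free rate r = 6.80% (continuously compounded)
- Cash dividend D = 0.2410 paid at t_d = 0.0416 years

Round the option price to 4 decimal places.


Answer: Price = 0.2180

Derivation:
PV(D) = D * exp(-r * t_d) = 0.2410 * 0.99717520 = 0.24031922
S_0' = S_0 - PV(D) = 11.1400 - 0.24031922 = 10.89968078
d1 = (ln(S_0'/K) + (r + sigma^2/2)*T) / (sigma*sqrt(T)) = -0.15618301
d2 = d1 - sigma*sqrt(T) = -0.19658944
exp(-rT) = 0.99435161
N(-d1) = 0.56205561; N(-d2) = 0.57792558
P = K * exp(-rT) * N(-d2) - S_0' * N(-d1) = 11.0400 * 0.99435161 * 0.57792558 - 10.89968078 * 0.56205561 = 0.2180


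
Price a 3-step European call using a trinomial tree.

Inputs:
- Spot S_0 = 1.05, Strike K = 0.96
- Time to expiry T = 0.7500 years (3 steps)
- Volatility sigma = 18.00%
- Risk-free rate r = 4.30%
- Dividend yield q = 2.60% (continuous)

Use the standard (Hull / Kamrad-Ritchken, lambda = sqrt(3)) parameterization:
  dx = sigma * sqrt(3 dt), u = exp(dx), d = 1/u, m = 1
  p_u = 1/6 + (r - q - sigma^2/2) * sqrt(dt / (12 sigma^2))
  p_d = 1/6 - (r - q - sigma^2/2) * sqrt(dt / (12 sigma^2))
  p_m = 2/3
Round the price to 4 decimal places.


dt = T/N = 0.250000; dx = sigma*sqrt(3*dt) = 0.155885
u = exp(dx) = 1.168691; d = 1/u = 0.855658
p_u = 0.167308, p_m = 0.666667, p_d = 0.166025
Discount per step: exp(-r*dt) = 0.989308
Stock lattice S(k, j) with j the centered position index:
  k=0: S(0,+0) = 1.0500
  k=1: S(1,-1) = 0.8984; S(1,+0) = 1.0500; S(1,+1) = 1.2271
  k=2: S(2,-2) = 0.7688; S(2,-1) = 0.8984; S(2,+0) = 1.0500; S(2,+1) = 1.2271; S(2,+2) = 1.4341
  k=3: S(3,-3) = 0.6578; S(3,-2) = 0.7688; S(3,-1) = 0.8984; S(3,+0) = 1.0500; S(3,+1) = 1.2271; S(3,+2) = 1.4341; S(3,+3) = 1.6761
Terminal payoffs V(N, j) = max(S_T - K, 0):
  V(3,-3) = 0.000000; V(3,-2) = 0.000000; V(3,-1) = 0.000000; V(3,+0) = 0.090000; V(3,+1) = 0.267126; V(3,+2) = 0.474131; V(3,+3) = 0.716057
Backward induction: V(k, j) = exp(-r*dt) * [p_u * V(k+1, j+1) + p_m * V(k+1, j) + p_d * V(k+1, j-1)]
  V(2,-2) = exp(-r*dt) * [p_u*0.000000 + p_m*0.000000 + p_d*0.000000] = 0.000000
  V(2,-1) = exp(-r*dt) * [p_u*0.090000 + p_m*0.000000 + p_d*0.000000] = 0.014897
  V(2,+0) = exp(-r*dt) * [p_u*0.267126 + p_m*0.090000 + p_d*0.000000] = 0.103573
  V(2,+1) = exp(-r*dt) * [p_u*0.474131 + p_m*0.267126 + p_d*0.090000] = 0.269440
  V(2,+2) = exp(-r*dt) * [p_u*0.716057 + p_m*0.474131 + p_d*0.267126] = 0.475104
  V(1,-1) = exp(-r*dt) * [p_u*0.103573 + p_m*0.014897 + p_d*0.000000] = 0.026968
  V(1,+0) = exp(-r*dt) * [p_u*0.269440 + p_m*0.103573 + p_d*0.014897] = 0.115355
  V(1,+1) = exp(-r*dt) * [p_u*0.475104 + p_m*0.269440 + p_d*0.103573] = 0.273357
  V(0,+0) = exp(-r*dt) * [p_u*0.273357 + p_m*0.115355 + p_d*0.026968] = 0.125756

Answer: Price = V(0,0) = 0.1258


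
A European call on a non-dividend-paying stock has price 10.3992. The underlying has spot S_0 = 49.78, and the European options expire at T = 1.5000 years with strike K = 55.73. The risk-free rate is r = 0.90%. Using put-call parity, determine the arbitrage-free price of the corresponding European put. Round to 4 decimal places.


Answer: Put price = 15.6019

Derivation:
Put-call parity: C - P = S_0 * exp(-qT) - K * exp(-rT).
S_0 * exp(-qT) = 49.7800 * 1.00000000 = 49.78000000
K * exp(-rT) = 55.7300 * 0.98659072 = 54.98270062
P = C - S*exp(-qT) + K*exp(-rT)
P = 10.3992 - 49.78000000 + 54.98270062 = 15.6019


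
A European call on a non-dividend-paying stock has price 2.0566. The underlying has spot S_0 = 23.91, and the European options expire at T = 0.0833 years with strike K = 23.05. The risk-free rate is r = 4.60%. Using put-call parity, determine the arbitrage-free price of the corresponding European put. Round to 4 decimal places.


Answer: Put price = 1.1084

Derivation:
Put-call parity: C - P = S_0 * exp(-qT) - K * exp(-rT).
S_0 * exp(-qT) = 23.9100 * 1.00000000 = 23.91000000
K * exp(-rT) = 23.0500 * 0.99617553 = 22.96184601
P = C - S*exp(-qT) + K*exp(-rT)
P = 2.0566 - 23.91000000 + 22.96184601 = 1.1084


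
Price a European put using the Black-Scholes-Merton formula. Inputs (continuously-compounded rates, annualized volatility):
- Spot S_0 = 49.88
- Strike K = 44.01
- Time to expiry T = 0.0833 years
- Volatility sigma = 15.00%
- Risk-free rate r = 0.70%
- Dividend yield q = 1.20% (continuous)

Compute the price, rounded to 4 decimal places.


d1 = (ln(S/K) + (r - q + 0.5*sigma^2) * T) / (sigma * sqrt(T)) = 2.90404916
d2 = d1 - sigma * sqrt(T) = 2.86075655
exp(-rT) = 0.99941707; exp(-qT) = 0.99900090
P = K * exp(-rT) * N(-d2) - S_0 * exp(-qT) * N(-d1)
N(-d1) = 0.00184185; N(-d2) = 0.00211316
P = 44.0100 * 0.99941707 * 0.00211316 - 49.8800 * 0.99900090 * 0.00184185 = 0.0012

Answer: Price = 0.0012


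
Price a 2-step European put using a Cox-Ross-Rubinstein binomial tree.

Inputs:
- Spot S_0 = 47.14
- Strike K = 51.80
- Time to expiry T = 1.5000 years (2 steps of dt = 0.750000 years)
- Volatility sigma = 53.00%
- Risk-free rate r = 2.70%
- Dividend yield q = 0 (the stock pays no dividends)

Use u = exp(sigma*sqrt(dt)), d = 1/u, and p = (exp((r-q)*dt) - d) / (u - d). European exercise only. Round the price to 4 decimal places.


dt = T/N = 0.750000
u = exp(sigma*sqrt(dt)) = 1.582480; d = 1/u = 0.631919
p = (exp((r-q)*dt) - d) / (u - d) = 0.408745
Discount per step: exp(-r*dt) = 0.979954
Stock lattice S(k, i) with i counting down-moves:
  k=0: S(0,0) = 47.1400
  k=1: S(1,0) = 74.5981; S(1,1) = 29.7887
  k=2: S(2,0) = 118.0501; S(2,1) = 47.1400; S(2,2) = 18.8240
Terminal payoffs V(N, i) = max(K - S_T, 0):
  V(2,0) = 0.000000; V(2,1) = 4.660000; V(2,2) = 32.975956
Backward induction: V(k, i) = exp(-r*dt) * [p * V(k+1, i) + (1-p) * V(k+1, i+1)].
  V(1,0) = exp(-r*dt) * [p*0.000000 + (1-p)*4.660000] = 2.700016
  V(1,1) = exp(-r*dt) * [p*4.660000 + (1-p)*32.975956] = 20.972920
  V(0,0) = exp(-r*dt) * [p*2.700016 + (1-p)*20.972920] = 13.233257

Answer: Price = V(0,0) = 13.2333


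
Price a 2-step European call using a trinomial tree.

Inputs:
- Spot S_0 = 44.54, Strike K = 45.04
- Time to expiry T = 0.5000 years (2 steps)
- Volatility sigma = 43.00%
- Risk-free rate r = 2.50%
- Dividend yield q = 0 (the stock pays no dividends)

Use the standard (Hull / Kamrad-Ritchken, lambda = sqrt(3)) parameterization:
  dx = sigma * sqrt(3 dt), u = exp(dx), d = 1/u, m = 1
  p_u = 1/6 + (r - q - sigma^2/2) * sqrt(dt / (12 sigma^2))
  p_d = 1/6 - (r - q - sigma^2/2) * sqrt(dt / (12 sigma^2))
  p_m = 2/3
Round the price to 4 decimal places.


dt = T/N = 0.250000; dx = sigma*sqrt(3*dt) = 0.372391
u = exp(dx) = 1.451200; d = 1/u = 0.689085
p_u = 0.144026, p_m = 0.666667, p_d = 0.189308
Discount per step: exp(-r*dt) = 0.993769
Stock lattice S(k, j) with j the centered position index:
  k=0: S(0,+0) = 44.5400
  k=1: S(1,-1) = 30.6918; S(1,+0) = 44.5400; S(1,+1) = 64.6365
  k=2: S(2,-2) = 21.1493; S(2,-1) = 30.6918; S(2,+0) = 44.5400; S(2,+1) = 64.6365; S(2,+2) = 93.8004
Terminal payoffs V(N, j) = max(S_T - K, 0):
  V(2,-2) = 0.000000; V(2,-1) = 0.000000; V(2,+0) = 0.000000; V(2,+1) = 19.596456; V(2,+2) = 48.760436
Backward induction: V(k, j) = exp(-r*dt) * [p_u * V(k+1, j+1) + p_m * V(k+1, j) + p_d * V(k+1, j-1)]
  V(1,-1) = exp(-r*dt) * [p_u*0.000000 + p_m*0.000000 + p_d*0.000000] = 0.000000
  V(1,+0) = exp(-r*dt) * [p_u*19.596456 + p_m*0.000000 + p_d*0.000000] = 2.804810
  V(1,+1) = exp(-r*dt) * [p_u*48.760436 + p_m*19.596456 + p_d*0.000000] = 19.961913
  V(0,+0) = exp(-r*dt) * [p_u*19.961913 + p_m*2.804810 + p_d*0.000000] = 4.715341

Answer: Price = V(0,0) = 4.7153


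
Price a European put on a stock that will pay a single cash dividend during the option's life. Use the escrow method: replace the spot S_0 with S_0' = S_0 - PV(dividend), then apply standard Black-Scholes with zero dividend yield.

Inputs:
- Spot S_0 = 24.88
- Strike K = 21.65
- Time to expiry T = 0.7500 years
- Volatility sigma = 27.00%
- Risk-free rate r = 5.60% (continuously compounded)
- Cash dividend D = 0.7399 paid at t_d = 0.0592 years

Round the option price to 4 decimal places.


Answer: Price = 0.8161

Derivation:
PV(D) = D * exp(-r * t_d) = 0.7399 * 0.99669029 = 0.73745114
S_0' = S_0 - PV(D) = 24.8800 - 0.73745114 = 24.14254886
d1 = (ln(S_0'/K) + (r + sigma^2/2)*T) / (sigma*sqrt(T)) = 0.76256356
d2 = d1 - sigma*sqrt(T) = 0.52873670
exp(-rT) = 0.95886978
N(-d1) = 0.22286186; N(-d2) = 0.29849406
P = K * exp(-rT) * N(-d2) - S_0' * N(-d1) = 21.6500 * 0.95886978 * 0.29849406 - 24.14254886 * 0.22286186 = 0.8161


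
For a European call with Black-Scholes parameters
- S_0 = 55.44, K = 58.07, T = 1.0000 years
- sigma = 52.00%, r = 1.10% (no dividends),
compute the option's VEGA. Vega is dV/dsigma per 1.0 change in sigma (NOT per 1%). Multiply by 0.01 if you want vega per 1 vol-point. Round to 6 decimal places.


d1 = 0.1920234144; d2 = -0.3279765856
phi(d1) = 0.3916545691; exp(-qT) = 1.0000000000; exp(-rT) = 0.9890602788
Vega = S * exp(-qT) * phi(d1) * sqrt(T) = 55.4400 * 1.0000000000 * 0.3916545691 * 1.0000000000 = 21.713329

Answer: Vega = 21.713329


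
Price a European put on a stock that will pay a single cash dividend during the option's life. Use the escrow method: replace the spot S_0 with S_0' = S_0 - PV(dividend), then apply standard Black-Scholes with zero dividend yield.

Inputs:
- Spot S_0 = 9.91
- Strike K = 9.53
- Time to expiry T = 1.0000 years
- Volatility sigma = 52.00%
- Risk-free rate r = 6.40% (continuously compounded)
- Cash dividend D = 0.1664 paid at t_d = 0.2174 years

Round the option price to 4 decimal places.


Answer: Price = 1.5389

Derivation:
PV(D) = D * exp(-r * t_d) = 0.1664 * 0.98618275 = 0.16410081
S_0' = S_0 - PV(D) = 9.9100 - 0.16410081 = 9.74589919
d1 = (ln(S_0'/K) + (r + sigma^2/2)*T) / (sigma*sqrt(T)) = 0.42615747
d2 = d1 - sigma*sqrt(T) = -0.09384253
exp(-rT) = 0.93800500
N(-d1) = 0.33499655; N(-d2) = 0.53738288
P = K * exp(-rT) * N(-d2) - S_0' * N(-d1) = 9.5300 * 0.93800500 * 0.53738288 - 9.74589919 * 0.33499655 = 1.5389


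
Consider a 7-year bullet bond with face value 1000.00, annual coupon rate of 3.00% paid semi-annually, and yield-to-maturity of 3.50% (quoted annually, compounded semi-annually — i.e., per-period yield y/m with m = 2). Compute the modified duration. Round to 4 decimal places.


Coupon per period c = face * coupon_rate / m = 15.000000
Periods per year m = 2; per-period yield y/m = 0.017500
Number of cashflows N = 14
Cashflows (t years, CF_t, discount factor 1/(1+y/m)^(m*t), PV):
  t = 0.5000: CF_t = 15.000000, DF = 0.982801, PV = 14.742015
  t = 1.0000: CF_t = 15.000000, DF = 0.965898, PV = 14.488467
  t = 1.5000: CF_t = 15.000000, DF = 0.949285, PV = 14.239279
  t = 2.0000: CF_t = 15.000000, DF = 0.932959, PV = 13.994378
  t = 2.5000: CF_t = 15.000000, DF = 0.916913, PV = 13.753688
  t = 3.0000: CF_t = 15.000000, DF = 0.901143, PV = 13.517138
  t = 3.5000: CF_t = 15.000000, DF = 0.885644, PV = 13.284657
  t = 4.0000: CF_t = 15.000000, DF = 0.870412, PV = 13.056174
  t = 4.5000: CF_t = 15.000000, DF = 0.855441, PV = 12.831620
  t = 5.0000: CF_t = 15.000000, DF = 0.840729, PV = 12.610929
  t = 5.5000: CF_t = 15.000000, DF = 0.826269, PV = 12.394033
  t = 6.0000: CF_t = 15.000000, DF = 0.812058, PV = 12.180868
  t = 6.5000: CF_t = 15.000000, DF = 0.798091, PV = 11.971369
  t = 7.0000: CF_t = 1015.000000, DF = 0.784365, PV = 796.130371
Price P = sum_t PV_t = 969.194985
First compute Macaulay numerator sum_t t * PV_t:
  t * PV_t at t = 0.5000: 7.371007
  t * PV_t at t = 1.0000: 14.488467
  t * PV_t at t = 1.5000: 21.358919
  t * PV_t at t = 2.0000: 27.988755
  t * PV_t at t = 2.5000: 34.384220
  t * PV_t at t = 3.0000: 40.551414
  t * PV_t at t = 3.5000: 46.496298
  t * PV_t at t = 4.0000: 52.224694
  t * PV_t at t = 4.5000: 57.742291
  t * PV_t at t = 5.0000: 63.054645
  t * PV_t at t = 5.5000: 68.167184
  t * PV_t at t = 6.0000: 73.085209
  t * PV_t at t = 6.5000: 77.813900
  t * PV_t at t = 7.0000: 5572.912595
Macaulay duration D = 6157.639599 / 969.194985 = 6.353355
Modified duration = D / (1 + y/m) = 6.353355 / (1 + 0.017500) = 6.244083

Answer: Modified duration = 6.2441


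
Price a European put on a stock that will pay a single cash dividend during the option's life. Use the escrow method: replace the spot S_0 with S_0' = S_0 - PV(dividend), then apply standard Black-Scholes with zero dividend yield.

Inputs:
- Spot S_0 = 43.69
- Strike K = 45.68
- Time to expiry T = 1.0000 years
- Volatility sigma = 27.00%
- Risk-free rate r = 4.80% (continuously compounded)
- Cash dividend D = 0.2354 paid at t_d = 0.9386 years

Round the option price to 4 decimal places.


PV(D) = D * exp(-r * t_d) = 0.2354 * 0.95594701 = 0.22502993
S_0' = S_0 - PV(D) = 43.6900 - 0.22502993 = 43.46497007
d1 = (ln(S_0'/K) + (r + sigma^2/2)*T) / (sigma*sqrt(T)) = 0.12868431
d2 = d1 - sigma*sqrt(T) = -0.14131569
exp(-rT) = 0.95313379
N(-d1) = 0.44880373; N(-d2) = 0.55618972
P = K * exp(-rT) * N(-d2) - S_0' * N(-d1) = 45.6800 * 0.95313379 * 0.55618972 - 43.46497007 * 0.44880373 = 4.7088

Answer: Price = 4.7088


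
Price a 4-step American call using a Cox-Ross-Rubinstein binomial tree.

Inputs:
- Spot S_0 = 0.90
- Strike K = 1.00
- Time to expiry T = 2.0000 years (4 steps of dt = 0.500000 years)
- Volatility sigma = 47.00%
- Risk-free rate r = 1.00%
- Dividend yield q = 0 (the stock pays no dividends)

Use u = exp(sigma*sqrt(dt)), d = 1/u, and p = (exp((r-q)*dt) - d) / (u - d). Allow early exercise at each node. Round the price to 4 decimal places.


Answer: Price = V(0,0) = 0.2066

Derivation:
dt = T/N = 0.500000
u = exp(sigma*sqrt(dt)) = 1.394227; d = 1/u = 0.717243
p = (exp((r-q)*dt) - d) / (u - d) = 0.425076
Discount per step: exp(-r*dt) = 0.995012
Stock lattice S(k, i) with i counting down-moves:
  k=0: S(0,0) = 0.9000
  k=1: S(1,0) = 1.2548; S(1,1) = 0.6455
  k=2: S(2,0) = 1.7495; S(2,1) = 0.9000; S(2,2) = 0.4630
  k=3: S(3,0) = 2.4392; S(3,1) = 1.2548; S(3,2) = 0.6455; S(3,3) = 0.3321
  k=4: S(4,0) = 3.4008; S(4,1) = 1.7495; S(4,2) = 0.9000; S(4,3) = 0.4630; S(4,4) = 0.2382
Terminal payoffs V(N, i) = max(S_T - K, 0):
  V(4,0) = 2.400764; V(4,1) = 0.749482; V(4,2) = 0.000000; V(4,3) = 0.000000; V(4,4) = 0.000000
Backward induction: V(k, i) = exp(-r*dt) * [p * V(k+1, i) + (1-p) * V(k+1, i+1)]; then take max(V_cont, immediate exercise) for American.
  V(3,0) = exp(-r*dt) * [p*2.400764 + (1-p)*0.749482] = 1.444163; exercise = 1.439175; V(3,0) = max -> 1.444163
  V(3,1) = exp(-r*dt) * [p*0.749482 + (1-p)*0.000000] = 0.316998; exercise = 0.254804; V(3,1) = max -> 0.316998
  V(3,2) = exp(-r*dt) * [p*0.000000 + (1-p)*0.000000] = 0.000000; exercise = 0.000000; V(3,2) = max -> 0.000000
  V(3,3) = exp(-r*dt) * [p*0.000000 + (1-p)*0.000000] = 0.000000; exercise = 0.000000; V(3,3) = max -> 0.000000
  V(2,0) = exp(-r*dt) * [p*1.444163 + (1-p)*0.316998] = 0.792157; exercise = 0.749482; V(2,0) = max -> 0.792157
  V(2,1) = exp(-r*dt) * [p*0.316998 + (1-p)*0.000000] = 0.134076; exercise = 0.000000; V(2,1) = max -> 0.134076
  V(2,2) = exp(-r*dt) * [p*0.000000 + (1-p)*0.000000] = 0.000000; exercise = 0.000000; V(2,2) = max -> 0.000000
  V(1,0) = exp(-r*dt) * [p*0.792157 + (1-p)*0.134076] = 0.411746; exercise = 0.254804; V(1,0) = max -> 0.411746
  V(1,1) = exp(-r*dt) * [p*0.134076 + (1-p)*0.000000] = 0.056708; exercise = 0.000000; V(1,1) = max -> 0.056708
  V(0,0) = exp(-r*dt) * [p*0.411746 + (1-p)*0.056708] = 0.206591; exercise = 0.000000; V(0,0) = max -> 0.206591


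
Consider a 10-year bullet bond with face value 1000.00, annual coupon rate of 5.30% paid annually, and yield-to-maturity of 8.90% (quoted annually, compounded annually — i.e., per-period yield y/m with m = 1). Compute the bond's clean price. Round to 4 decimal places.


Coupon per period c = face * coupon_rate / m = 53.000000
Periods per year m = 1; per-period yield y/m = 0.089000
Number of cashflows N = 10
Cashflows (t years, CF_t, discount factor 1/(1+y/m)^(m*t), PV):
  t = 1.0000: CF_t = 53.000000, DF = 0.918274, PV = 48.668503
  t = 2.0000: CF_t = 53.000000, DF = 0.843226, PV = 44.691004
  t = 3.0000: CF_t = 53.000000, DF = 0.774313, PV = 41.038571
  t = 4.0000: CF_t = 53.000000, DF = 0.711031, PV = 37.684638
  t = 5.0000: CF_t = 53.000000, DF = 0.652921, PV = 34.604810
  t = 6.0000: CF_t = 53.000000, DF = 0.599560, PV = 31.776685
  t = 7.0000: CF_t = 53.000000, DF = 0.550560, PV = 29.179693
  t = 8.0000: CF_t = 53.000000, DF = 0.505565, PV = 26.794943
  t = 9.0000: CF_t = 53.000000, DF = 0.464247, PV = 24.605090
  t = 10.0000: CF_t = 1053.000000, DF = 0.426306, PV = 448.899967
Price P = sum_t PV_t = 767.943904

Answer: Price = 767.9439


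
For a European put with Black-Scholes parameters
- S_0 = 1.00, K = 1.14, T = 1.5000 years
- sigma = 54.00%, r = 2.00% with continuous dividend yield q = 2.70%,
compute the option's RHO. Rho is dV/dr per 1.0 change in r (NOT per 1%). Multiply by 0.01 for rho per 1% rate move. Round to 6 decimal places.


Answer: Rho = -1.173259

Derivation:
d1 = 0.1166860368; d2 = -0.5446761937
phi(d1) = 0.3962355787; exp(-qT) = 0.9603091645; exp(-rT) = 0.9704455335
N(-d2) = 0.7070118796
Rho = -K*T*exp(-rT)*N(-d2) = -1.1400 * 1.5000 * 0.9704455335 * 0.7070118796 = -1.173259


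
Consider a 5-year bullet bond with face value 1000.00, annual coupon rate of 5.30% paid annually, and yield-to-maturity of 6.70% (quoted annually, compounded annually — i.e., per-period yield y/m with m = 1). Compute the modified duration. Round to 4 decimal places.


Coupon per period c = face * coupon_rate / m = 53.000000
Periods per year m = 1; per-period yield y/m = 0.067000
Number of cashflows N = 5
Cashflows (t years, CF_t, discount factor 1/(1+y/m)^(m*t), PV):
  t = 1.0000: CF_t = 53.000000, DF = 0.937207, PV = 49.671978
  t = 2.0000: CF_t = 53.000000, DF = 0.878357, PV = 46.552931
  t = 3.0000: CF_t = 53.000000, DF = 0.823203, PV = 43.629739
  t = 4.0000: CF_t = 53.000000, DF = 0.771511, PV = 40.890102
  t = 5.0000: CF_t = 1053.000000, DF = 0.723066, PV = 761.388432
Price P = sum_t PV_t = 942.133181
First compute Macaulay numerator sum_t t * PV_t:
  t * PV_t at t = 1.0000: 49.671978
  t * PV_t at t = 2.0000: 93.105862
  t * PV_t at t = 3.0000: 130.889216
  t * PV_t at t = 4.0000: 163.560407
  t * PV_t at t = 5.0000: 3806.942159
Macaulay duration D = 4244.169622 / 942.133181 = 4.504851
Modified duration = D / (1 + y/m) = 4.504851 / (1 + 0.067000) = 4.221978

Answer: Modified duration = 4.2220


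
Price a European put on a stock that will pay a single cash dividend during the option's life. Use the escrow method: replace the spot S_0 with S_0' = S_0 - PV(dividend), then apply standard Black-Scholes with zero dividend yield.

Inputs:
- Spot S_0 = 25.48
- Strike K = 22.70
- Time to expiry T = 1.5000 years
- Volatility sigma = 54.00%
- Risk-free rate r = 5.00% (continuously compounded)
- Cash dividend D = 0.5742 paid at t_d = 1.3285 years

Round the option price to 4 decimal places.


Answer: Price = 4.2050

Derivation:
PV(D) = D * exp(-r * t_d) = 0.5742 * 0.93573309 = 0.53729794
S_0' = S_0 - PV(D) = 25.4800 - 0.53729794 = 24.94270206
d1 = (ln(S_0'/K) + (r + sigma^2/2)*T) / (sigma*sqrt(T)) = 0.58654144
d2 = d1 - sigma*sqrt(T) = -0.07482079
exp(-rT) = 0.92774349
N(-d1) = 0.27875586; N(-d2) = 0.52982135
P = K * exp(-rT) * N(-d2) - S_0' * N(-d1) = 22.7000 * 0.92774349 * 0.52982135 - 24.94270206 * 0.27875586 = 4.2050


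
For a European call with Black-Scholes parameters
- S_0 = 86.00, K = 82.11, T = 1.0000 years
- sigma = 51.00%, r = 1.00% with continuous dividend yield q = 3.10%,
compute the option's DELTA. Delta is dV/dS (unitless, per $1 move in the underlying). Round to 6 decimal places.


Answer: Delta = 0.600744

Derivation:
d1 = 0.3045833030; d2 = -0.2054166970
phi(d1) = 0.3808597707; exp(-qT) = 0.9694755731; exp(-rT) = 0.9900498337
N(d1) = 0.6196582308
Delta = exp(-qT) * N(d1) = 0.9694755731 * 0.6196582308 = 0.600744


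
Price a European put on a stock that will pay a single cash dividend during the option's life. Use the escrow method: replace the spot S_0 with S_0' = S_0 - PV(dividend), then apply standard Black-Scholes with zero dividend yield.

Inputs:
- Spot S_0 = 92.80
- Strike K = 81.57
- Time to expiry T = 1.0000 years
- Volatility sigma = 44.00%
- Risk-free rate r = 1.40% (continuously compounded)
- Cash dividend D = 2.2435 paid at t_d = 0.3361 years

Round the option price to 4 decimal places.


PV(D) = D * exp(-r * t_d) = 2.2435 * 0.99530565 = 2.23296823
S_0' = S_0 - PV(D) = 92.8000 - 2.23296823 = 90.56703177
d1 = (ln(S_0'/K) + (r + sigma^2/2)*T) / (sigma*sqrt(T)) = 0.48961071
d2 = d1 - sigma*sqrt(T) = 0.04961071
exp(-rT) = 0.98609754
N(-d1) = 0.31220470; N(-d2) = 0.48021631
P = K * exp(-rT) * N(-d2) - S_0' * N(-d1) = 81.5700 * 0.98609754 * 0.48021631 - 90.56703177 * 0.31220470 = 10.3512

Answer: Price = 10.3512


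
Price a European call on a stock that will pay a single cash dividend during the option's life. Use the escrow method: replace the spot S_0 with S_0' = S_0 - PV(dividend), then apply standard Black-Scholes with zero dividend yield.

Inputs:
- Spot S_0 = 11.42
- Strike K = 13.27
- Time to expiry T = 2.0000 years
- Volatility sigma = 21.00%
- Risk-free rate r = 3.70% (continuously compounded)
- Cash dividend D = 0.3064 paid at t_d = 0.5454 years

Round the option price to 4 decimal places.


PV(D) = D * exp(-r * t_d) = 0.3064 * 0.98002245 = 0.30027888
S_0' = S_0 - PV(D) = 11.4200 - 0.30027888 = 11.11972112
d1 = (ln(S_0'/K) + (r + sigma^2/2)*T) / (sigma*sqrt(T)) = -0.19760482
d2 = d1 - sigma*sqrt(T) = -0.49458967
exp(-rT) = 0.92867169
N(d1) = 0.42167713; N(d2) = 0.31044490
C = S_0' * N(d1) - K * exp(-rT) * N(d2) = 11.11972112 * 0.42167713 - 13.2700 * 0.92867169 * 0.31044490 = 0.8632

Answer: Price = 0.8632


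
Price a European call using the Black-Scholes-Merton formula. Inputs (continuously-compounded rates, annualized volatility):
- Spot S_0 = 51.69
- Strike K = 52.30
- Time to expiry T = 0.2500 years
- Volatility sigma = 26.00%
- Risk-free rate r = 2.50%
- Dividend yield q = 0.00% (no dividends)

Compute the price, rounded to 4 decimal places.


Answer: Price = 2.5466

Derivation:
d1 = (ln(S/K) + (r - q + 0.5*sigma^2) * T) / (sigma * sqrt(T)) = 0.02283052
d2 = d1 - sigma * sqrt(T) = -0.10716948
exp(-rT) = 0.99376949; exp(-qT) = 1.00000000
C = S_0 * exp(-qT) * N(d1) - K * exp(-rT) * N(d2)
N(d1) = 0.50910727; N(d2) = 0.45732727
C = 51.6900 * 1.00000000 * 0.50910727 - 52.3000 * 0.99376949 * 0.45732727 = 2.5466


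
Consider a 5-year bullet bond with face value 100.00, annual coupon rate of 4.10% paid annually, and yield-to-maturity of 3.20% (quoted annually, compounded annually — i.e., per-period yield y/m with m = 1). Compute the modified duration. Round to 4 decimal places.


Coupon per period c = face * coupon_rate / m = 4.100000
Periods per year m = 1; per-period yield y/m = 0.032000
Number of cashflows N = 5
Cashflows (t years, CF_t, discount factor 1/(1+y/m)^(m*t), PV):
  t = 1.0000: CF_t = 4.100000, DF = 0.968992, PV = 3.972868
  t = 2.0000: CF_t = 4.100000, DF = 0.938946, PV = 3.849679
  t = 3.0000: CF_t = 4.100000, DF = 0.909831, PV = 3.730309
  t = 4.0000: CF_t = 4.100000, DF = 0.881620, PV = 3.614640
  t = 5.0000: CF_t = 104.100000, DF = 0.854283, PV = 88.930809
Price P = sum_t PV_t = 104.098304
First compute Macaulay numerator sum_t t * PV_t:
  t * PV_t at t = 1.0000: 3.972868
  t * PV_t at t = 2.0000: 7.699357
  t * PV_t at t = 3.0000: 11.190926
  t * PV_t at t = 4.0000: 14.458561
  t * PV_t at t = 5.0000: 444.654045
Macaulay duration D = 481.975757 / 104.098304 = 4.630006
Modified duration = D / (1 + y/m) = 4.630006 / (1 + 0.032000) = 4.486440

Answer: Modified duration = 4.4864


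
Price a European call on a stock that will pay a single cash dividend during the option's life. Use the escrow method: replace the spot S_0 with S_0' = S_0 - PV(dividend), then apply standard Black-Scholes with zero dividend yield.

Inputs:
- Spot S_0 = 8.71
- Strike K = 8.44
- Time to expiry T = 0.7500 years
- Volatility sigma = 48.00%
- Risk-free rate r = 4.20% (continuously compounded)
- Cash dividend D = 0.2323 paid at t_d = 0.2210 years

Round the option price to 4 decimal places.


PV(D) = D * exp(-r * t_d) = 0.2323 * 0.99076094 = 0.23015377
S_0' = S_0 - PV(D) = 8.7100 - 0.23015377 = 8.47984623
d1 = (ln(S_0'/K) + (r + sigma^2/2)*T) / (sigma*sqrt(T)) = 0.29495384
d2 = d1 - sigma*sqrt(T) = -0.12073836
exp(-rT) = 0.96899096
N(d1) = 0.61598543; N(d2) = 0.45194914
C = S_0' * N(d1) - K * exp(-rT) * N(d2) = 8.47984623 * 0.61598543 - 8.4400 * 0.96899096 * 0.45194914 = 1.5273

Answer: Price = 1.5273


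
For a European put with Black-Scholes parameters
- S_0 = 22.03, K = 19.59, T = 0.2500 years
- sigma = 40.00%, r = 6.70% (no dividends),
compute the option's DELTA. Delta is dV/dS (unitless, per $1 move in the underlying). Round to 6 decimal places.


Answer: Delta = -0.220448

Derivation:
d1 = 0.7706796443; d2 = 0.5706796443
phi(d1) = 0.2964395114; exp(-qT) = 1.0000000000; exp(-rT) = 0.9833895013
N(-d1) = 0.2204484202
Delta = -exp(-qT) * N(-d1) = -1.0000000000 * 0.2204484202 = -0.220448


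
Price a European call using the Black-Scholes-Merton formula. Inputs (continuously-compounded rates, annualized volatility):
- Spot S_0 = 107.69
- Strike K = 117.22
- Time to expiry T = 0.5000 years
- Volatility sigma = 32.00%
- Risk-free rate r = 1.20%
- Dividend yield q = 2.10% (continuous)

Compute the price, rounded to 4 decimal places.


d1 = (ln(S/K) + (r - q + 0.5*sigma^2) * T) / (sigma * sqrt(T)) = -0.28149824
d2 = d1 - sigma * sqrt(T) = -0.50777241
exp(-rT) = 0.99401796; exp(-qT) = 0.98955493
C = S_0 * exp(-qT) * N(d1) - K * exp(-rT) * N(d2)
N(d1) = 0.38916414; N(d2) = 0.30580648
C = 107.6900 * 0.98955493 * 0.38916414 - 117.2200 * 0.99401796 * 0.30580648 = 5.8391

Answer: Price = 5.8391


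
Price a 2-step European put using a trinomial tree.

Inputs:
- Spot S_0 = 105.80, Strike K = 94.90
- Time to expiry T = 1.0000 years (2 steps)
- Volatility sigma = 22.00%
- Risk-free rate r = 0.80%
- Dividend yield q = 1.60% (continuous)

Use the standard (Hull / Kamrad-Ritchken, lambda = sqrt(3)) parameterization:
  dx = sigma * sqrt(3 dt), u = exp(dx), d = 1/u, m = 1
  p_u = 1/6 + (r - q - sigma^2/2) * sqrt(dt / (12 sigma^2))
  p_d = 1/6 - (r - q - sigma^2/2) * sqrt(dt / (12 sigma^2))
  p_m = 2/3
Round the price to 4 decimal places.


Answer: Price = V(0,0) = 4.9342

Derivation:
dt = T/N = 0.500000; dx = sigma*sqrt(3*dt) = 0.269444
u = exp(dx) = 1.309236; d = 1/u = 0.763804
p_u = 0.136790, p_m = 0.666667, p_d = 0.196543
Discount per step: exp(-r*dt) = 0.996008
Stock lattice S(k, j) with j the centered position index:
  k=0: S(0,+0) = 105.8000
  k=1: S(1,-1) = 80.8105; S(1,+0) = 105.8000; S(1,+1) = 138.5172
  k=2: S(2,-2) = 61.7234; S(2,-1) = 80.8105; S(2,+0) = 105.8000; S(2,+1) = 138.5172; S(2,+2) = 181.3517
Terminal payoffs V(N, j) = max(K - S_T, 0):
  V(2,-2) = 33.176621; V(2,-1) = 14.089521; V(2,+0) = 0.000000; V(2,+1) = 0.000000; V(2,+2) = 0.000000
Backward induction: V(k, j) = exp(-r*dt) * [p_u * V(k+1, j+1) + p_m * V(k+1, j) + p_d * V(k+1, j-1)]
  V(1,-1) = exp(-r*dt) * [p_u*0.000000 + p_m*14.089521 + p_d*33.176621] = 15.850120
  V(1,+0) = exp(-r*dt) * [p_u*0.000000 + p_m*0.000000 + p_d*14.089521] = 2.758142
  V(1,+1) = exp(-r*dt) * [p_u*0.000000 + p_m*0.000000 + p_d*0.000000] = 0.000000
  V(0,+0) = exp(-r*dt) * [p_u*0.000000 + p_m*2.758142 + p_d*15.850120] = 4.934216


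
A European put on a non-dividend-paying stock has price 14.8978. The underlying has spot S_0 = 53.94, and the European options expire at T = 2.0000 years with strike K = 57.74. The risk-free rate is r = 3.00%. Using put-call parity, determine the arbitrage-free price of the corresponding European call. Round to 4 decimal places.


Answer: Call price = 14.4603

Derivation:
Put-call parity: C - P = S_0 * exp(-qT) - K * exp(-rT).
S_0 * exp(-qT) = 53.9400 * 1.00000000 = 53.94000000
K * exp(-rT) = 57.7400 * 0.94176453 = 54.37748417
C = P + S*exp(-qT) - K*exp(-rT)
C = 14.8978 + 53.94000000 - 54.37748417 = 14.4603


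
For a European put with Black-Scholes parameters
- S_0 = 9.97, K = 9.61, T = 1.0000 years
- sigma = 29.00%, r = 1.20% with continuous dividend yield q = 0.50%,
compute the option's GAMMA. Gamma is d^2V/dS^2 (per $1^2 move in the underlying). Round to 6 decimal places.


Answer: Gamma = 0.131409

Derivation:
d1 = 0.2959529689; d2 = 0.0059529689
phi(d1) = 0.3818480161; exp(-qT) = 0.9950124792; exp(-rT) = 0.9880717129
Gamma = exp(-qT) * phi(d1) / (S * sigma * sqrt(T)) = 0.9950124792 * 0.3818480161 / (9.9700 * 0.2900 * 1.0000000000) = 0.131409


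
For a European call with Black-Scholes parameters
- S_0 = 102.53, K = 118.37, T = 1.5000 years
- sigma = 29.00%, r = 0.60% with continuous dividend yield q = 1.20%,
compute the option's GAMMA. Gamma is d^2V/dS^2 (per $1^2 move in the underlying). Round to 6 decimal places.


d1 = -0.2522266991; d2 = -0.6074027118
phi(d1) = 0.3864519703; exp(-qT) = 0.9821610324; exp(-rT) = 0.9910403788
Gamma = exp(-qT) * phi(d1) / (S * sigma * sqrt(T)) = 0.9821610324 * 0.3864519703 / (102.5300 * 0.2900 * 1.2247448714) = 0.010423

Answer: Gamma = 0.010423


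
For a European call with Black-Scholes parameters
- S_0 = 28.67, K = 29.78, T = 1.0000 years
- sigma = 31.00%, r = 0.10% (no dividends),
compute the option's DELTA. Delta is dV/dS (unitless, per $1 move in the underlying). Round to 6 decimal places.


Answer: Delta = 0.514236

Derivation:
d1 = 0.0356911375; d2 = -0.2743088625
phi(d1) = 0.3986882635; exp(-qT) = 1.0000000000; exp(-rT) = 0.9990004998
N(d1) = 0.5142356814
Delta = exp(-qT) * N(d1) = 1.0000000000 * 0.5142356814 = 0.514236


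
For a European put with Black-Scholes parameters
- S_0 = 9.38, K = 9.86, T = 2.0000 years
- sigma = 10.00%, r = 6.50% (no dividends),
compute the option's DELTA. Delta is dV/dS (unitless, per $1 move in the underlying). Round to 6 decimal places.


Answer: Delta = -0.262044

Derivation:
d1 = 0.6370579154; d2 = 0.4956365592
phi(d1) = 0.3256735020; exp(-qT) = 1.0000000000; exp(-rT) = 0.8780954309
N(-d1) = 0.2620435599
Delta = -exp(-qT) * N(-d1) = -1.0000000000 * 0.2620435599 = -0.262044


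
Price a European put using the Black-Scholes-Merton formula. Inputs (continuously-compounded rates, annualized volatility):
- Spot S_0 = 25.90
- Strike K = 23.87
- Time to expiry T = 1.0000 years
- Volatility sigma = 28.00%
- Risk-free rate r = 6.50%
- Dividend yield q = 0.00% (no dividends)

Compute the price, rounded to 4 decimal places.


d1 = (ln(S/K) + (r - q + 0.5*sigma^2) * T) / (sigma * sqrt(T)) = 0.66364474
d2 = d1 - sigma * sqrt(T) = 0.38364474
exp(-rT) = 0.93706746; exp(-qT) = 1.00000000
P = K * exp(-rT) * N(-d2) - S_0 * exp(-qT) * N(-d1)
N(-d1) = 0.25345886; N(-d2) = 0.35062089
P = 23.8700 * 0.93706746 * 0.35062089 - 25.9000 * 1.00000000 * 0.25345886 = 1.2780

Answer: Price = 1.2780


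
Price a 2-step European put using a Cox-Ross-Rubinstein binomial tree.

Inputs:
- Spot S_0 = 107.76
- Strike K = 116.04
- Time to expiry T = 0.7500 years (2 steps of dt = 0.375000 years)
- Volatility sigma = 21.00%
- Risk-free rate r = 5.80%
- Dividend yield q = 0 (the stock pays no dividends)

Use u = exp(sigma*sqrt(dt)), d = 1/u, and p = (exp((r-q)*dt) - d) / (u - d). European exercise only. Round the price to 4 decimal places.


Answer: Price = V(0,0) = 10.1738

Derivation:
dt = T/N = 0.375000
u = exp(sigma*sqrt(dt)) = 1.137233; d = 1/u = 0.879327
p = (exp((r-q)*dt) - d) / (u - d) = 0.553152
Discount per step: exp(-r*dt) = 0.978485
Stock lattice S(k, i) with i counting down-moves:
  k=0: S(0,0) = 107.7600
  k=1: S(1,0) = 122.5482; S(1,1) = 94.7563
  k=2: S(2,0) = 139.3659; S(2,1) = 107.7600; S(2,2) = 83.3218
Terminal payoffs V(N, i) = max(K - S_T, 0):
  V(2,0) = 0.000000; V(2,1) = 8.280000; V(2,2) = 32.718209
Backward induction: V(k, i) = exp(-r*dt) * [p * V(k+1, i) + (1-p) * V(k+1, i+1)].
  V(1,0) = exp(-r*dt) * [p*0.000000 + (1-p)*8.280000] = 3.620301
  V(1,1) = exp(-r*dt) * [p*8.280000 + (1-p)*32.718209] = 18.787080
  V(0,0) = exp(-r*dt) * [p*3.620301 + (1-p)*18.787080] = 10.173847


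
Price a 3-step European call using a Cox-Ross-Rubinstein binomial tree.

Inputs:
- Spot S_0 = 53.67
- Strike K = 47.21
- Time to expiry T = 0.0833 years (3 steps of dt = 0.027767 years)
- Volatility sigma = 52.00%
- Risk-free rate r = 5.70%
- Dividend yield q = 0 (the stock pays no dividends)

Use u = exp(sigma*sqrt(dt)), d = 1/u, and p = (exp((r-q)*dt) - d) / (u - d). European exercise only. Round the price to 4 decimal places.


dt = T/N = 0.027767
u = exp(sigma*sqrt(dt)) = 1.090514; d = 1/u = 0.916999
p = (exp((r-q)*dt) - d) / (u - d) = 0.487480
Discount per step: exp(-r*dt) = 0.998419
Stock lattice S(k, i) with i counting down-moves:
  k=0: S(0,0) = 53.6700
  k=1: S(1,0) = 58.5279; S(1,1) = 49.2153
  k=2: S(2,0) = 63.8255; S(2,1) = 53.6700; S(2,2) = 45.1304
  k=3: S(3,0) = 69.6026; S(3,1) = 58.5279; S(3,2) = 49.2153; S(3,3) = 41.3845
Terminal payoffs V(N, i) = max(S_T - K, 0):
  V(3,0) = 22.392618; V(3,1) = 11.317897; V(3,2) = 2.005315; V(3,3) = 0.000000
Backward induction: V(k, i) = exp(-r*dt) * [p * V(k+1, i) + (1-p) * V(k+1, i+1)].
  V(2,0) = exp(-r*dt) * [p*22.392618 + (1-p)*11.317897] = 16.690164
  V(2,1) = exp(-r*dt) * [p*11.317897 + (1-p)*2.005315] = 6.534660
  V(2,2) = exp(-r*dt) * [p*2.005315 + (1-p)*0.000000] = 0.976005
  V(1,0) = exp(-r*dt) * [p*16.690164 + (1-p)*6.534660] = 11.467100
  V(1,1) = exp(-r*dt) * [p*6.534660 + (1-p)*0.976005] = 3.679908
  V(0,0) = exp(-r*dt) * [p*11.467100 + (1-p)*3.679908] = 7.464184

Answer: Price = V(0,0) = 7.4642


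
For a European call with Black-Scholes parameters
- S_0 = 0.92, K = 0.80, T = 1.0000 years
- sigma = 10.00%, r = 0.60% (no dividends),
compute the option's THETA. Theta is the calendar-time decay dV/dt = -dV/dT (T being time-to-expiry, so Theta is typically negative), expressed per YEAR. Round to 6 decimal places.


d1 = 1.5076194238; d2 = 1.4076194238
phi(d1) = 0.1280420317; exp(-qT) = 1.0000000000; exp(-rT) = 0.9940179641
Theta = -S*exp(-qT)*phi(d1)*sigma/(2*sqrt(T)) - r*K*exp(-rT)*N(d2) + q*S*exp(-qT)*N(d1)
N(d1) = 0.9341740207; N(d2) = 0.9203781036; sqrt(T) = 1.0000000000
Term 1 = -0.9200 * 1.0000000000 * 0.1280420317 * 0.1000 / (2 * 1.0000000000) = -0.0058899335
Term 2 = -0.0060 * 0.8000 * 0.9940179641 * 0.9203781036 = -0.0043913874
Term 3 = 0 (no dividend yield, q = 0)
Theta = -0.0058899335 + (-0.0043913874) + (0.0000000000) = -0.010281

Answer: Theta = -0.010281


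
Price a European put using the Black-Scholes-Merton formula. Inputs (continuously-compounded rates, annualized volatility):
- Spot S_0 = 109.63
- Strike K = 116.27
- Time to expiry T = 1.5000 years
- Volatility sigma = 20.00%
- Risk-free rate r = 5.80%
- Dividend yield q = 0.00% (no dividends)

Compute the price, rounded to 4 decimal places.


Answer: Price = 9.0832

Derivation:
d1 = (ln(S/K) + (r - q + 0.5*sigma^2) * T) / (sigma * sqrt(T)) = 0.23758412
d2 = d1 - sigma * sqrt(T) = -0.00736485
exp(-rT) = 0.91667710; exp(-qT) = 1.00000000
P = K * exp(-rT) * N(-d2) - S_0 * exp(-qT) * N(-d1)
N(-d1) = 0.40610183; N(-d2) = 0.50293812
P = 116.2700 * 0.91667710 * 0.50293812 - 109.6300 * 1.00000000 * 0.40610183 = 9.0832
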